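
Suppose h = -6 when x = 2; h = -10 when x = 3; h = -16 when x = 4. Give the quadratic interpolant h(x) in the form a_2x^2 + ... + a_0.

h(x) = -x^2 + x - 4

Newton's divided differences:
h[2,3] = (-10 - (-6)) / (3 - 2) = -4
h[3,4] = (-16 - (-10)) / (4 - 3) = -6
h[2,3,4] = (-6 - (-4)) / (4 - 2) = -1
h(x) = -6 + (-4)·(x - 2) + (-1)·(x - 2)(x - 3)
Expanding: h(x) = -x^2 + x - 4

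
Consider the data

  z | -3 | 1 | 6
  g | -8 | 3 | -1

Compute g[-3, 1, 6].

g[-3,1] = (3 - (-8)) / (1 - (-3)) = 11/4
g[1,6] = (-1 - 3) / (6 - 1) = -4/5
g[-3,1,6] = (-4/5 - 11/4) / (6 - (-3)) = -71/180

-71/180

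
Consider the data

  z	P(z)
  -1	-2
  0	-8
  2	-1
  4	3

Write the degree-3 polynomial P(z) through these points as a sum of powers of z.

Build the Lagrange basis polynomials:
L_0(z) = z(z - 2)(z - 4) / [-15] = -(1/15)z^3 + (2/5)z^2 - (8/15)z
L_1(z) = (z + 1)(z - 2)(z - 4) / [8] = (1/8)z^3 - (5/8)z^2 + (1/4)z + 1
L_2(z) = (z + 1)z(z - 4) / [-12] = -(1/12)z^3 + (1/4)z^2 + (1/3)z
L_3(z) = (z + 1)z(z - 2) / [40] = (1/40)z^3 - (1/40)z^2 - (1/20)z
P(z) = (-2)·L_0 + (-8)·L_1 + (-1)·L_2 + 3·L_3
  (-2)·L_0(z) = (2/15)z^3 - (4/5)z^2 + (16/15)z
  (-8)·L_1(z) = -z^3 + 5z^2 - 2z - 8
  (-1)·L_2(z) = (1/12)z^3 - (1/4)z^2 - (1/3)z
  3·L_3(z) = (3/40)z^3 - (3/40)z^2 - (3/20)z
Adding term by term: -(17/24)z^3 + (31/8)z^2 - (17/12)z - 8

P(z) = -(17/24)z^3 + (31/8)z^2 - (17/12)z - 8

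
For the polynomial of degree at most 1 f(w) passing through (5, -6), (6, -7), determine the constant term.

-1

L_0(w) = (w - 6) / [-1] = -w + 6
L_1(w) = (w - 5) / [1] = w - 5
f(w) = (-6)·L_0 + (-7)·L_1
Only the constant term is needed; take it from each L_i and combine:
(-6)·(6) + (-7)·(-5) = -1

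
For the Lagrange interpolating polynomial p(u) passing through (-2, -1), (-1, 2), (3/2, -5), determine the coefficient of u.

-69/35

Build the Lagrange basis polynomials:
L_0(u) = (u + 1)(u - 3/2) / [7/2] = (2/7)u^2 - (1/7)u - 3/7
L_1(u) = (u + 2)(u - 3/2) / [-5/2] = -(2/5)u^2 - (1/5)u + 6/5
L_2(u) = (u + 2)(u + 1) / [35/4] = (4/35)u^2 + (12/35)u + 8/35
p(u) = (-1)·L_0 + 2·L_1 + (-5)·L_2
Only the coefficient of u is needed; take it from each L_i and combine:
(-1)·(-1/7) + 2·(-1/5) + (-5)·(12/35) = -69/35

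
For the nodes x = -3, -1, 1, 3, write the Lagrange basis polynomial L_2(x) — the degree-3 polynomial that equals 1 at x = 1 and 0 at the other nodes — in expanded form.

L_2(x) = -(1/16)x^3 - (1/16)x^2 + (9/16)x + 9/16

L_2(x) = (x + 3)(x + 1)(x - 3) / [(4)·(2)·(-2)]
       = (x^3 + x^2 - 9x - 9) / (-16)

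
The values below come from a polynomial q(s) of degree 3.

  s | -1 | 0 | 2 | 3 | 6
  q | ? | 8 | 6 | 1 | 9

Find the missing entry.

The 4 known values determine q uniquely (degree ≤ 3).
L_0(-1) = (-3)·(-4)·(-7)/[(-2)·(-3)·(-6)] = 7/3
L_1(-1) = (-1)·(-4)·(-7)/[(2)·(-1)·(-4)] = -7/2
L_2(-1) = (-1)·(-3)·(-7)/[(3)·(1)·(-3)] = 7/3
L_3(-1) = (-1)·(-3)·(-4)/[(6)·(4)·(3)] = -1/6
Sum: 8·(7/3) + 6·(-7/2) + 1·(7/3) + 9·(-1/6) = -3/2

-3/2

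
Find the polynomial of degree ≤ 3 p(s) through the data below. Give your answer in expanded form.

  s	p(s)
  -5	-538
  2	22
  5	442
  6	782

p(s) = 4s^3 - 2s^2 - 2s + 2

L_0(s) = (s - 2)(s - 5)(s - 6) / [-770] = -(1/770)s^3 + (13/770)s^2 - (26/385)s + 6/77
L_1(s) = (s + 5)(s - 5)(s - 6) / [84] = (1/84)s^3 - (1/14)s^2 - (25/84)s + 25/14
L_2(s) = (s + 5)(s - 2)(s - 6) / [-30] = -(1/30)s^3 + (1/10)s^2 + (14/15)s - 2
L_3(s) = (s + 5)(s - 2)(s - 5) / [44] = (1/44)s^3 - (1/22)s^2 - (25/44)s + 25/22
p(s) = (-538)·L_0 + 22·L_1 + 442·L_2 + 782·L_3
  (-538)·L_0(s) = (269/385)s^3 - (3497/385)s^2 + (13988/385)s - 3228/77
  22·L_1(s) = (11/42)s^3 - (11/7)s^2 - (275/42)s + 275/7
  442·L_2(s) = -(221/15)s^3 + (221/5)s^2 + (6188/15)s - 884
  782·L_3(s) = (391/22)s^3 - (391/11)s^2 - (9775/22)s + 9775/11
Adding term by term: 4s^3 - 2s^2 - 2s + 2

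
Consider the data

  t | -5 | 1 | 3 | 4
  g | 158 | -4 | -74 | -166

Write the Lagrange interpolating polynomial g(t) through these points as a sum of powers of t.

L_0(t) = (t - 1)(t - 3)(t - 4) / [-432] = -(1/432)t^3 + (1/54)t^2 - (19/432)t + 1/36
L_1(t) = (t + 5)(t - 3)(t - 4) / [36] = (1/36)t^3 - (1/18)t^2 - (23/36)t + 5/3
L_2(t) = (t + 5)(t - 1)(t - 4) / [-16] = -(1/16)t^3 + (21/16)t - 5/4
L_3(t) = (t + 5)(t - 1)(t - 3) / [27] = (1/27)t^3 + (1/27)t^2 - (17/27)t + 5/9
g(t) = 158·L_0 + (-4)·L_1 + (-74)·L_2 + (-166)·L_3
  158·L_0(t) = -(79/216)t^3 + (79/27)t^2 - (1501/216)t + 79/18
  (-4)·L_1(t) = -(1/9)t^3 + (2/9)t^2 + (23/9)t - 20/3
  (-74)·L_2(t) = (37/8)t^3 - (777/8)t + 185/2
  (-166)·L_3(t) = -(166/27)t^3 - (166/27)t^2 + (2822/27)t - 830/9
Adding term by term: -2t^3 - 3t^2 + 3t - 2

g(t) = -2t^3 - 3t^2 + 3t - 2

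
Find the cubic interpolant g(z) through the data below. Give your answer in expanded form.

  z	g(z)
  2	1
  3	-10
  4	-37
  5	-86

Newton's divided differences:
g[2,3] = (-10 - 1) / (3 - 2) = -11
g[3,4] = (-37 - (-10)) / (4 - 3) = -27
g[4,5] = (-86 - (-37)) / (5 - 4) = -49
g[2,3,4] = (-27 - (-11)) / (4 - 2) = -8
g[3,4,5] = (-49 - (-27)) / (5 - 3) = -11
g[2,3,4,5] = (-11 - (-8)) / (5 - 2) = -1
g(z) = 1 + (-11)·(z - 2) + (-8)·(z - 2)(z - 3) + (-1)·(z - 2)(z - 3)(z - 4)
Expanding: g(z) = -z^3 + z^2 + 3z - 1

g(z) = -z^3 + z^2 + 3z - 1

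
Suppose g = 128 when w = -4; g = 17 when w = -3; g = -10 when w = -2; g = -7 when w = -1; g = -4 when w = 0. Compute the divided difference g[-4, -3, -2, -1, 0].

1

g[-4,-3] = (17 - 128) / (-3 - (-4)) = -111
g[-3,-2] = (-10 - 17) / (-2 - (-3)) = -27
g[-2,-1] = (-7 - (-10)) / (-1 - (-2)) = 3
g[-1,0] = (-4 - (-7)) / (0 - (-1)) = 3
g[-4,-3,-2] = (-27 - (-111)) / (-2 - (-4)) = 42
g[-3,-2,-1] = (3 - (-27)) / (-1 - (-3)) = 15
g[-2,-1,0] = (3 - 3) / (0 - (-2)) = 0
g[-4,-3,-2,-1] = (15 - 42) / (-1 - (-4)) = -9
g[-3,-2,-1,0] = (0 - 15) / (0 - (-3)) = -5
g[-4,-3,-2,-1,0] = (-5 - (-9)) / (0 - (-4)) = 1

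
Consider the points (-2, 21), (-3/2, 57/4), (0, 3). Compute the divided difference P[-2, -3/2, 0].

3

P[-2,-3/2] = (57/4 - 21) / (-3/2 - (-2)) = -27/2
P[-3/2,0] = (3 - 57/4) / (0 - (-3/2)) = -15/2
P[-2,-3/2,0] = (-15/2 - (-27/2)) / (0 - (-2)) = 3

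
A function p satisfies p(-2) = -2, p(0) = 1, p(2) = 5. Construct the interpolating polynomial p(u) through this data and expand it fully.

p(u) = (1/8)u^2 + (7/4)u + 1

Build the Lagrange basis polynomials:
L_0(u) = u(u - 2) / [8] = (1/8)u^2 - (1/4)u
L_1(u) = (u + 2)(u - 2) / [-4] = -(1/4)u^2 + 1
L_2(u) = (u + 2)u / [8] = (1/8)u^2 + (1/4)u
p(u) = (-2)·L_0 + 1·L_1 + 5·L_2
  (-2)·L_0(u) = -(1/4)u^2 + (1/2)u
  1·L_1(u) = -(1/4)u^2 + 1
  5·L_2(u) = (5/8)u^2 + (5/4)u
Adding term by term: (1/8)u^2 + (7/4)u + 1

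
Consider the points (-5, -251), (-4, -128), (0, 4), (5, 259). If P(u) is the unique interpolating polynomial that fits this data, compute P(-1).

1

L_0(-1) = (3)·(-1)·(-6)/[(-1)·(-5)·(-10)] = -9/25
L_1(-1) = (4)·(-1)·(-6)/[(1)·(-4)·(-9)] = 2/3
L_2(-1) = (4)·(3)·(-6)/[(5)·(4)·(-5)] = 18/25
L_3(-1) = (4)·(3)·(-1)/[(10)·(9)·(5)] = -2/75
Sum: (-251)·(-9/25) + (-128)·(2/3) + 4·(18/25) + 259·(-2/75) = 1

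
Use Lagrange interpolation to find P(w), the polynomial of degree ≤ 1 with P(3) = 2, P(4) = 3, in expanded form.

Build the Lagrange basis polynomials:
L_0(w) = (w - 4) / [-1] = -w + 4
L_1(w) = (w - 3) / [1] = w - 3
P(w) = 2·L_0 + 3·L_1
  2·L_0(w) = -2w + 8
  3·L_1(w) = 3w - 9
Adding term by term: w - 1

P(w) = w - 1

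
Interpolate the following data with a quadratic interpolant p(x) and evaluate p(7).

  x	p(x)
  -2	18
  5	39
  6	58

81

Evaluate each Lagrange basis at x = 7:
L_0(7) = (2)·(1)/[(-7)·(-8)] = 1/28
L_1(7) = (9)·(1)/[(7)·(-1)] = -9/7
L_2(7) = (9)·(2)/[(8)·(1)] = 9/4
Sum: 18·(1/28) + 39·(-9/7) + 58·(9/4) = 81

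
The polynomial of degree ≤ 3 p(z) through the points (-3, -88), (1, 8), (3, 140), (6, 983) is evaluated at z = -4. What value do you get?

Evaluate each Lagrange basis at z = -4:
L_0(-4) = (-5)·(-7)·(-10)/[(-4)·(-6)·(-9)] = 175/108
L_1(-4) = (-1)·(-7)·(-10)/[(4)·(-2)·(-5)] = -7/4
L_2(-4) = (-1)·(-5)·(-10)/[(6)·(2)·(-3)] = 25/18
L_3(-4) = (-1)·(-5)·(-7)/[(9)·(5)·(3)] = -7/27
Sum: (-88)·(175/108) + 8·(-7/4) + 140·(25/18) + 983·(-7/27) = -217

-217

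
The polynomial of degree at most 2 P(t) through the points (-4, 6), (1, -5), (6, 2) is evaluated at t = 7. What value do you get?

139/25

Using Newton's divided-difference form:
P[-4,1] = (-5 - 6) / (1 - (-4)) = -11/5
P[1,6] = (2 - (-5)) / (6 - 1) = 7/5
P[-4,1,6] = (7/5 - (-11/5)) / (6 - (-4)) = 9/25
P(7) = 6 + (-11/5)·(11) + (9/25)·(11)·(6) = 139/25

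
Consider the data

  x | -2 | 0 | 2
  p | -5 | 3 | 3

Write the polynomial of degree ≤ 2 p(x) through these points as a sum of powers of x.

p(x) = -x^2 + 2x + 3

Build the Lagrange basis polynomials:
L_0(x) = x(x - 2) / [8] = (1/8)x^2 - (1/4)x
L_1(x) = (x + 2)(x - 2) / [-4] = -(1/4)x^2 + 1
L_2(x) = (x + 2)x / [8] = (1/8)x^2 + (1/4)x
p(x) = (-5)·L_0 + 3·L_1 + 3·L_2
  (-5)·L_0(x) = -(5/8)x^2 + (5/4)x
  3·L_1(x) = -(3/4)x^2 + 3
  3·L_2(x) = (3/8)x^2 + (3/4)x
Adding term by term: -x^2 + 2x + 3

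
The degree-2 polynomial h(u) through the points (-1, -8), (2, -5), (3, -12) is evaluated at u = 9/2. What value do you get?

Using Newton's divided-difference form:
h[-1,2] = (-5 - (-8)) / (2 - (-1)) = 1
h[2,3] = (-12 - (-5)) / (3 - 2) = -7
h[-1,2,3] = (-7 - 1) / (3 - (-1)) = -2
h(9/2) = -8 + 1·(11/2) + (-2)·(11/2)·(5/2) = -30

-30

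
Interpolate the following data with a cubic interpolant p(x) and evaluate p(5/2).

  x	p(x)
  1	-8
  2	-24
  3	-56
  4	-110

Evaluate each Lagrange basis at x = 5/2:
L_0(5/2) = (1/2)·(-1/2)·(-3/2)/[(-1)·(-2)·(-3)] = -1/16
L_1(5/2) = (3/2)·(-1/2)·(-3/2)/[(1)·(-1)·(-2)] = 9/16
L_2(5/2) = (3/2)·(1/2)·(-3/2)/[(2)·(1)·(-1)] = 9/16
L_3(5/2) = (3/2)·(1/2)·(-1/2)/[(3)·(2)·(1)] = -1/16
Sum: (-8)·(-1/16) + (-24)·(9/16) + (-56)·(9/16) + (-110)·(-1/16) = -301/8

-301/8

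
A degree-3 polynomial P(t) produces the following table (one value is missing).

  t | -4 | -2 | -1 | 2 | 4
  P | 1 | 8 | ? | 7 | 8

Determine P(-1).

281/32

The 4 known values determine P uniquely (degree ≤ 3).
L_0(-1) = (1)·(-3)·(-5)/[(-2)·(-6)·(-8)] = -5/32
L_1(-1) = (3)·(-3)·(-5)/[(2)·(-4)·(-6)] = 15/16
L_2(-1) = (3)·(1)·(-5)/[(6)·(4)·(-2)] = 5/16
L_3(-1) = (3)·(1)·(-3)/[(8)·(6)·(2)] = -3/32
Sum: 1·(-5/32) + 8·(15/16) + 7·(5/16) + 8·(-3/32) = 281/32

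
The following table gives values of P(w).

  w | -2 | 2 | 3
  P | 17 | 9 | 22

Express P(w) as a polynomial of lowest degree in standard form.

Newton's divided differences:
P[-2,2] = (9 - 17) / (2 - (-2)) = -2
P[2,3] = (22 - 9) / (3 - 2) = 13
P[-2,2,3] = (13 - (-2)) / (3 - (-2)) = 3
P(w) = 17 + (-2)·(w + 2) + 3·(w + 2)(w - 2)
Expanding: P(w) = 3w^2 - 2w + 1

P(w) = 3w^2 - 2w + 1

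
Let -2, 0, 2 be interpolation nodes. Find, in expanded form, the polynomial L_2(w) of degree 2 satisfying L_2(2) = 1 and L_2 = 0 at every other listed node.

L_2(w) = (1/8)w^2 + (1/4)w

L_2(w) = (w + 2)w / [(4)·(2)]
       = (w^2 + 2w) / (8)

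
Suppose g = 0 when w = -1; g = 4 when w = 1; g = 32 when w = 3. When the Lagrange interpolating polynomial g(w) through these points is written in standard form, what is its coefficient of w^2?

L_0(w) = (w - 1)(w - 3) / [8] = (1/8)w^2 - (1/2)w + 3/8
L_1(w) = (w + 1)(w - 3) / [-4] = -(1/4)w^2 + (1/2)w + 3/4
L_2(w) = (w + 1)(w - 1) / [8] = (1/8)w^2 - 1/8
g(w) = 0·L_0 + 4·L_1 + 32·L_2
Only the coefficient of w^2 is needed; take it from each L_i and combine:
0·(1/8) + 4·(-1/4) + 32·(1/8) = 3

3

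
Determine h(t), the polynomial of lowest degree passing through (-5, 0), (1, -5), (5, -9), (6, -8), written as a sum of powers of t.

h(t) = (5/132)t^3 - (3/55)t^2 - (1219/660)t - 69/22

Build the Lagrange basis polynomials:
L_0(t) = (t - 1)(t - 5)(t - 6) / [-660] = -(1/660)t^3 + (1/55)t^2 - (41/660)t + 1/22
L_1(t) = (t + 5)(t - 5)(t - 6) / [120] = (1/120)t^3 - (1/20)t^2 - (5/24)t + 5/4
L_2(t) = (t + 5)(t - 1)(t - 6) / [-40] = -(1/40)t^3 + (1/20)t^2 + (29/40)t - 3/4
L_3(t) = (t + 5)(t - 1)(t - 5) / [55] = (1/55)t^3 - (1/55)t^2 - (5/11)t + 5/11
h(t) = 0·L_0 + (-5)·L_1 + (-9)·L_2 + (-8)·L_3
  0·L_0(t) = 0
  (-5)·L_1(t) = -(1/24)t^3 + (1/4)t^2 + (25/24)t - 25/4
  (-9)·L_2(t) = (9/40)t^3 - (9/20)t^2 - (261/40)t + 27/4
  (-8)·L_3(t) = -(8/55)t^3 + (8/55)t^2 + (40/11)t - 40/11
Adding term by term: (5/132)t^3 - (3/55)t^2 - (1219/660)t - 69/22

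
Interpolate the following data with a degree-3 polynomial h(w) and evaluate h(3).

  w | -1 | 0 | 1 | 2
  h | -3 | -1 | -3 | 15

77

Evaluate each Lagrange basis at w = 3:
L_0(3) = (3)·(2)·(1)/[(-1)·(-2)·(-3)] = -1
L_1(3) = (4)·(2)·(1)/[(1)·(-1)·(-2)] = 4
L_2(3) = (4)·(3)·(1)/[(2)·(1)·(-1)] = -6
L_3(3) = (4)·(3)·(2)/[(3)·(2)·(1)] = 4
Sum: (-3)·(-1) + (-1)·(4) + (-3)·(-6) + 15·(4) = 77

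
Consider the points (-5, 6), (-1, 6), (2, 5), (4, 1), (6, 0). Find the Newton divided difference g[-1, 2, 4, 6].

17/168

g[-1,2] = (5 - 6) / (2 - (-1)) = -1/3
g[2,4] = (1 - 5) / (4 - 2) = -2
g[4,6] = (0 - 1) / (6 - 4) = -1/2
g[-1,2,4] = (-2 - (-1/3)) / (4 - (-1)) = -1/3
g[2,4,6] = (-1/2 - (-2)) / (6 - 2) = 3/8
g[-1,2,4,6] = (3/8 - (-1/3)) / (6 - (-1)) = 17/168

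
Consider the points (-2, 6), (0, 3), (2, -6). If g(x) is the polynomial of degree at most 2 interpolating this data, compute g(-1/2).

Using Newton's divided-difference form:
g[-2,0] = (3 - 6) / (0 - (-2)) = -3/2
g[0,2] = (-6 - 3) / (2 - 0) = -9/2
g[-2,0,2] = (-9/2 - (-3/2)) / (2 - (-2)) = -3/4
g(-1/2) = 6 + (-3/2)·(3/2) + (-3/4)·(3/2)·(-1/2) = 69/16

69/16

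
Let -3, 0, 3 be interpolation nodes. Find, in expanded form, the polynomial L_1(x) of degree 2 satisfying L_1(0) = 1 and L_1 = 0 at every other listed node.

L_1(x) = (x + 3)(x - 3) / [(3)·(-3)]
       = (x^2 - 9) / (-9)

L_1(x) = -(1/9)x^2 + 1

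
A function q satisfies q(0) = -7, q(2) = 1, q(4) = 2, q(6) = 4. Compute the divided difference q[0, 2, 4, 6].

q[0,2] = (1 - (-7)) / (2 - 0) = 4
q[2,4] = (2 - 1) / (4 - 2) = 1/2
q[4,6] = (4 - 2) / (6 - 4) = 1
q[0,2,4] = (1/2 - 4) / (4 - 0) = -7/8
q[2,4,6] = (1 - 1/2) / (6 - 2) = 1/8
q[0,2,4,6] = (1/8 - (-7/8)) / (6 - 0) = 1/6

1/6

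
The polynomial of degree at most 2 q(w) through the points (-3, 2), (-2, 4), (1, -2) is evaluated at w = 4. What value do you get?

Using Newton's divided-difference form:
q[-3,-2] = (4 - 2) / (-2 - (-3)) = 2
q[-2,1] = (-2 - 4) / (1 - (-2)) = -2
q[-3,-2,1] = (-2 - 2) / (1 - (-3)) = -1
q(4) = 2 + 2·(7) + (-1)·(7)·(6) = -26

-26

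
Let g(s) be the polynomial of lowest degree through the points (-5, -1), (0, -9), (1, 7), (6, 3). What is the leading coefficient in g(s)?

The leading coefficient equals the top divided difference g[-5,0,1,6].
g[-5,0] = (-9 - (-1)) / (0 - (-5)) = -8/5
g[0,1] = (7 - (-9)) / (1 - 0) = 16
g[1,6] = (3 - 7) / (6 - 1) = -4/5
g[-5,0,1] = (16 - (-8/5)) / (1 - (-5)) = 44/15
g[0,1,6] = (-4/5 - 16) / (6 - 0) = -14/5
g[-5,0,1,6] = (-14/5 - 44/15) / (6 - (-5)) = -86/165

-86/165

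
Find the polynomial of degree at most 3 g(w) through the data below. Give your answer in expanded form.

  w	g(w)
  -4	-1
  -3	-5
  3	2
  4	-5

g(w) = -(5/21)w^3 - (3/14)w^2 + (139/42)w + 3/7

Build the Lagrange basis polynomials:
L_0(w) = (w + 3)(w - 3)(w - 4) / [-56] = -(1/56)w^3 + (1/14)w^2 + (9/56)w - 9/14
L_1(w) = (w + 4)(w - 3)(w - 4) / [42] = (1/42)w^3 - (1/14)w^2 - (8/21)w + 8/7
L_2(w) = (w + 4)(w + 3)(w - 4) / [-42] = -(1/42)w^3 - (1/14)w^2 + (8/21)w + 8/7
L_3(w) = (w + 4)(w + 3)(w - 3) / [56] = (1/56)w^3 + (1/14)w^2 - (9/56)w - 9/14
g(w) = (-1)·L_0 + (-5)·L_1 + 2·L_2 + (-5)·L_3
  (-1)·L_0(w) = (1/56)w^3 - (1/14)w^2 - (9/56)w + 9/14
  (-5)·L_1(w) = -(5/42)w^3 + (5/14)w^2 + (40/21)w - 40/7
  2·L_2(w) = -(1/21)w^3 - (1/7)w^2 + (16/21)w + 16/7
  (-5)·L_3(w) = -(5/56)w^3 - (5/14)w^2 + (45/56)w + 45/14
Adding term by term: -(5/21)w^3 - (3/14)w^2 + (139/42)w + 3/7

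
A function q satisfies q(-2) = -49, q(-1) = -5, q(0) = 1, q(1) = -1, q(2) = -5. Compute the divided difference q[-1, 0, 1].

q[-1,0] = (1 - (-5)) / (0 - (-1)) = 6
q[0,1] = (-1 - 1) / (1 - 0) = -2
q[-1,0,1] = (-2 - 6) / (1 - (-1)) = -4

-4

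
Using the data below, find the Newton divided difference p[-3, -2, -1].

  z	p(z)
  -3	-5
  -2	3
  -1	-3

p[-3,-2] = (3 - (-5)) / (-2 - (-3)) = 8
p[-2,-1] = (-3 - 3) / (-1 - (-2)) = -6
p[-3,-2,-1] = (-6 - 8) / (-1 - (-3)) = -7

-7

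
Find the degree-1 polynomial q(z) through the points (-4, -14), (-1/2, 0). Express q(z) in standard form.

q(z) = 4z + 2

L_0(z) = (z + 1/2) / [-7/2] = -(2/7)z - 1/7
L_1(z) = (z + 4) / [7/2] = (2/7)z + 8/7
q(z) = (-14)·L_0 + 0·L_1
  (-14)·L_0(z) = 4z + 2
  0·L_1(z) = 0
Adding term by term: 4z + 2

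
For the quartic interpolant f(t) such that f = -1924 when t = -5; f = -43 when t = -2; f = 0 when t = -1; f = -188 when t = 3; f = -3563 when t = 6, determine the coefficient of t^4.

-3

The leading coefficient equals the top divided difference f[-5,-2,-1,3,6].
f[-5,-2] = (-43 - (-1924)) / (-2 - (-5)) = 627
f[-2,-1] = (0 - (-43)) / (-1 - (-2)) = 43
f[-1,3] = (-188 - 0) / (3 - (-1)) = -47
f[3,6] = (-3563 - (-188)) / (6 - 3) = -1125
f[-5,-2,-1] = (43 - 627) / (-1 - (-5)) = -146
f[-2,-1,3] = (-47 - 43) / (3 - (-2)) = -18
f[-1,3,6] = (-1125 - (-47)) / (6 - (-1)) = -154
f[-5,-2,-1,3] = (-18 - (-146)) / (3 - (-5)) = 16
f[-2,-1,3,6] = (-154 - (-18)) / (6 - (-2)) = -17
f[-5,-2,-1,3,6] = (-17 - 16) / (6 - (-5)) = -3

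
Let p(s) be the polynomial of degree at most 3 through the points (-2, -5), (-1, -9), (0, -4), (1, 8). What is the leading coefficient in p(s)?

-1/3

The leading coefficient equals the top divided difference p[-2,-1,0,1].
p[-2,-1] = (-9 - (-5)) / (-1 - (-2)) = -4
p[-1,0] = (-4 - (-9)) / (0 - (-1)) = 5
p[0,1] = (8 - (-4)) / (1 - 0) = 12
p[-2,-1,0] = (5 - (-4)) / (0 - (-2)) = 9/2
p[-1,0,1] = (12 - 5) / (1 - (-1)) = 7/2
p[-2,-1,0,1] = (7/2 - 9/2) / (1 - (-2)) = -1/3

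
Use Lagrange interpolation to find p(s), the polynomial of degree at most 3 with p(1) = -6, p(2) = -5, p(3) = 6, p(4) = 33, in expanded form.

Build the Lagrange basis polynomials:
L_0(s) = (s - 2)(s - 3)(s - 4) / [-6] = -(1/6)s^3 + (3/2)s^2 - (13/3)s + 4
L_1(s) = (s - 1)(s - 3)(s - 4) / [2] = (1/2)s^3 - 4s^2 + (19/2)s - 6
L_2(s) = (s - 1)(s - 2)(s - 4) / [-2] = -(1/2)s^3 + (7/2)s^2 - 7s + 4
L_3(s) = (s - 1)(s - 2)(s - 3) / [6] = (1/6)s^3 - s^2 + (11/6)s - 1
p(s) = (-6)·L_0 + (-5)·L_1 + 6·L_2 + 33·L_3
  (-6)·L_0(s) = s^3 - 9s^2 + 26s - 24
  (-5)·L_1(s) = -(5/2)s^3 + 20s^2 - (95/2)s + 30
  6·L_2(s) = -3s^3 + 21s^2 - 42s + 24
  33·L_3(s) = (11/2)s^3 - 33s^2 + (121/2)s - 33
Adding term by term: s^3 - s^2 - 3s - 3

p(s) = s^3 - s^2 - 3s - 3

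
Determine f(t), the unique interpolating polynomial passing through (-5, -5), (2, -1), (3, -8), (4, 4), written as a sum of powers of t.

f(t) = (65/56)t^3 - (53/56)t^2 - (681/28)t + 295/7

Build the Lagrange basis polynomials:
L_0(t) = (t - 2)(t - 3)(t - 4) / [-504] = -(1/504)t^3 + (1/56)t^2 - (13/252)t + 1/21
L_1(t) = (t + 5)(t - 3)(t - 4) / [14] = (1/14)t^3 - (1/7)t^2 - (23/14)t + 30/7
L_2(t) = (t + 5)(t - 2)(t - 4) / [-8] = -(1/8)t^3 + (1/8)t^2 + (11/4)t - 5
L_3(t) = (t + 5)(t - 2)(t - 3) / [18] = (1/18)t^3 - (19/18)t + 5/3
f(t) = (-5)·L_0 + (-1)·L_1 + (-8)·L_2 + 4·L_3
  (-5)·L_0(t) = (5/504)t^3 - (5/56)t^2 + (65/252)t - 5/21
  (-1)·L_1(t) = -(1/14)t^3 + (1/7)t^2 + (23/14)t - 30/7
  (-8)·L_2(t) = t^3 - t^2 - 22t + 40
  4·L_3(t) = (2/9)t^3 - (38/9)t + 20/3
Adding term by term: (65/56)t^3 - (53/56)t^2 - (681/28)t + 295/7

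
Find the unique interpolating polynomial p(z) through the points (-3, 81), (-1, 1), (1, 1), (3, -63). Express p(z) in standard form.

p(z) = -3z^3 + z^2 + 3z

Build the Lagrange basis polynomials:
L_0(z) = (z + 1)(z - 1)(z - 3) / [-48] = -(1/48)z^3 + (1/16)z^2 + (1/48)z - 1/16
L_1(z) = (z + 3)(z - 1)(z - 3) / [16] = (1/16)z^3 - (1/16)z^2 - (9/16)z + 9/16
L_2(z) = (z + 3)(z + 1)(z - 3) / [-16] = -(1/16)z^3 - (1/16)z^2 + (9/16)z + 9/16
L_3(z) = (z + 3)(z + 1)(z - 1) / [48] = (1/48)z^3 + (1/16)z^2 - (1/48)z - 1/16
p(z) = 81·L_0 + 1·L_1 + 1·L_2 + (-63)·L_3
  81·L_0(z) = -(27/16)z^3 + (81/16)z^2 + (27/16)z - 81/16
  1·L_1(z) = (1/16)z^3 - (1/16)z^2 - (9/16)z + 9/16
  1·L_2(z) = -(1/16)z^3 - (1/16)z^2 + (9/16)z + 9/16
  (-63)·L_3(z) = -(21/16)z^3 - (63/16)z^2 + (21/16)z + 63/16
Adding term by term: -3z^3 + z^2 + 3z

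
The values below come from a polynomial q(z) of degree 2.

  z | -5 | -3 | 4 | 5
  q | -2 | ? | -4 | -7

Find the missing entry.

13/9

The 3 known values determine q uniquely (degree ≤ 2).
L_0(-3) = (-7)·(-8)/[(-9)·(-10)] = 28/45
L_1(-3) = (2)·(-8)/[(9)·(-1)] = 16/9
L_2(-3) = (2)·(-7)/[(10)·(1)] = -7/5
Sum: (-2)·(28/45) + (-4)·(16/9) + (-7)·(-7/5) = 13/9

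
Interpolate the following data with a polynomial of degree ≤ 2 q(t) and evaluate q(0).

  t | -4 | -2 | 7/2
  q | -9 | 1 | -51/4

Evaluate each Lagrange basis at t = 0:
L_0(0) = (2)·(-7/2)/[(-2)·(-15/2)] = -7/15
L_1(0) = (4)·(-7/2)/[(2)·(-11/2)] = 14/11
L_2(0) = (4)·(2)/[(15/2)·(11/2)] = 32/165
Sum: (-9)·(-7/15) + 1·(14/11) + (-51/4)·(32/165) = 3

3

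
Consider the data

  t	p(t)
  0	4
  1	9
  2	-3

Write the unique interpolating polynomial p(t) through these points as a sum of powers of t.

p(t) = -(17/2)t^2 + (27/2)t + 4

Newton's divided differences:
p[0,1] = (9 - 4) / (1 - 0) = 5
p[1,2] = (-3 - 9) / (2 - 1) = -12
p[0,1,2] = (-12 - 5) / (2 - 0) = -17/2
p(t) = 4 + 5·t + (-17/2)·t(t - 1)
Expanding: p(t) = -(17/2)t^2 + (27/2)t + 4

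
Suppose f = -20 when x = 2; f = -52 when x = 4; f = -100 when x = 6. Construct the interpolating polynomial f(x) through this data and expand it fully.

f(x) = -2x^2 - 4x - 4

L_0(x) = (x - 4)(x - 6) / [8] = (1/8)x^2 - (5/4)x + 3
L_1(x) = (x - 2)(x - 6) / [-4] = -(1/4)x^2 + 2x - 3
L_2(x) = (x - 2)(x - 4) / [8] = (1/8)x^2 - (3/4)x + 1
f(x) = (-20)·L_0 + (-52)·L_1 + (-100)·L_2
  (-20)·L_0(x) = -(5/2)x^2 + 25x - 60
  (-52)·L_1(x) = 13x^2 - 104x + 156
  (-100)·L_2(x) = -(25/2)x^2 + 75x - 100
Adding term by term: -2x^2 - 4x - 4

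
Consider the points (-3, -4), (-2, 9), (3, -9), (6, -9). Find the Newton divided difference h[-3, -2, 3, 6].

h[-3,-2] = (9 - (-4)) / (-2 - (-3)) = 13
h[-2,3] = (-9 - 9) / (3 - (-2)) = -18/5
h[3,6] = (-9 - (-9)) / (6 - 3) = 0
h[-3,-2,3] = (-18/5 - 13) / (3 - (-3)) = -83/30
h[-2,3,6] = (0 - (-18/5)) / (6 - (-2)) = 9/20
h[-3,-2,3,6] = (9/20 - (-83/30)) / (6 - (-3)) = 193/540

193/540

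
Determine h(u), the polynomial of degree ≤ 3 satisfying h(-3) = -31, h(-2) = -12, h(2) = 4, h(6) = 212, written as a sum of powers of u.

L_0(u) = (u + 2)(u - 2)(u - 6) / [-45] = -(1/45)u^3 + (2/15)u^2 + (4/45)u - 8/15
L_1(u) = (u + 3)(u - 2)(u - 6) / [32] = (1/32)u^3 - (5/32)u^2 - (3/8)u + 9/8
L_2(u) = (u + 3)(u + 2)(u - 6) / [-80] = -(1/80)u^3 + (1/80)u^2 + (3/10)u + 9/20
L_3(u) = (u + 3)(u + 2)(u - 2) / [288] = (1/288)u^3 + (1/96)u^2 - (1/72)u - 1/24
h(u) = (-31)·L_0 + (-12)·L_1 + 4·L_2 + 212·L_3
  (-31)·L_0(u) = (31/45)u^3 - (62/15)u^2 - (124/45)u + 248/15
  (-12)·L_1(u) = -(3/8)u^3 + (15/8)u^2 + (9/2)u - 27/2
  4·L_2(u) = -(1/20)u^3 + (1/20)u^2 + (6/5)u + 9/5
  212·L_3(u) = (53/72)u^3 + (53/24)u^2 - (53/18)u - 53/6
Adding term by term: u^3 - 4

h(u) = u^3 - 4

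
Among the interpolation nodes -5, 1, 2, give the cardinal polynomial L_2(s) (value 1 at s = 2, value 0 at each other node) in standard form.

L_2(s) = (s + 5)(s - 1) / [(7)·(1)]
       = (s^2 + 4s - 5) / (7)

L_2(s) = (1/7)s^2 + (4/7)s - 5/7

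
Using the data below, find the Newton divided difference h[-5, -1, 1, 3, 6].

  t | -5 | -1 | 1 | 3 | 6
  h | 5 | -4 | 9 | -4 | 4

h[-5,-1] = (-4 - 5) / (-1 - (-5)) = -9/4
h[-1,1] = (9 - (-4)) / (1 - (-1)) = 13/2
h[1,3] = (-4 - 9) / (3 - 1) = -13/2
h[3,6] = (4 - (-4)) / (6 - 3) = 8/3
h[-5,-1,1] = (13/2 - (-9/4)) / (1 - (-5)) = 35/24
h[-1,1,3] = (-13/2 - 13/2) / (3 - (-1)) = -13/4
h[1,3,6] = (8/3 - (-13/2)) / (6 - 1) = 11/6
h[-5,-1,1,3] = (-13/4 - 35/24) / (3 - (-5)) = -113/192
h[-1,1,3,6] = (11/6 - (-13/4)) / (6 - (-1)) = 61/84
h[-5,-1,1,3,6] = (61/84 - (-113/192)) / (6 - (-5)) = 589/4928

589/4928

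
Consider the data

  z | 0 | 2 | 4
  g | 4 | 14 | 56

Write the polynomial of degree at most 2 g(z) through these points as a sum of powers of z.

g(z) = 4z^2 - 3z + 4

Build the Lagrange basis polynomials:
L_0(z) = (z - 2)(z - 4) / [8] = (1/8)z^2 - (3/4)z + 1
L_1(z) = z(z - 4) / [-4] = -(1/4)z^2 + z
L_2(z) = z(z - 2) / [8] = (1/8)z^2 - (1/4)z
g(z) = 4·L_0 + 14·L_1 + 56·L_2
  4·L_0(z) = (1/2)z^2 - 3z + 4
  14·L_1(z) = -(7/2)z^2 + 14z
  56·L_2(z) = 7z^2 - 14z
Adding term by term: 4z^2 - 3z + 4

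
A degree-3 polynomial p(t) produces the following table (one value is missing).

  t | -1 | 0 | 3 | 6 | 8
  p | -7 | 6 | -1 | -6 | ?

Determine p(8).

The 4 known values determine p uniquely (degree ≤ 3).
L_0(8) = (8)·(5)·(2)/[(-1)·(-4)·(-7)] = -20/7
L_1(8) = (9)·(5)·(2)/[(1)·(-3)·(-6)] = 5
L_2(8) = (9)·(8)·(2)/[(4)·(3)·(-3)] = -4
L_3(8) = (9)·(8)·(5)/[(7)·(6)·(3)] = 20/7
Sum: (-7)·(-20/7) + 6·(5) + (-1)·(-4) + (-6)·(20/7) = 258/7

258/7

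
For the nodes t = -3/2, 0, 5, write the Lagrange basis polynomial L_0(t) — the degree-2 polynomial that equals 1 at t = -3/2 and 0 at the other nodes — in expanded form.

L_0(t) = t(t - 5) / [(-3/2)·(-13/2)]
       = (t^2 - 5t) / (39/4)

L_0(t) = (4/39)t^2 - (20/39)t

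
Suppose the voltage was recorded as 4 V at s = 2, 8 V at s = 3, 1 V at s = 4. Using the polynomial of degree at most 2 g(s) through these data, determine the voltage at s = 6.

-46

L_0(6) = (3)·(2)/[(-1)·(-2)] = 3
L_1(6) = (4)·(2)/[(1)·(-1)] = -8
L_2(6) = (4)·(3)/[(2)·(1)] = 6
Sum: 4·(3) + 8·(-8) + 1·(6) = -46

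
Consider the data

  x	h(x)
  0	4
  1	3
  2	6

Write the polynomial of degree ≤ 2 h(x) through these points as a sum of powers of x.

Build the Lagrange basis polynomials:
L_0(x) = (x - 1)(x - 2) / [2] = (1/2)x^2 - (3/2)x + 1
L_1(x) = x(x - 2) / [-1] = -x^2 + 2x
L_2(x) = x(x - 1) / [2] = (1/2)x^2 - (1/2)x
h(x) = 4·L_0 + 3·L_1 + 6·L_2
  4·L_0(x) = 2x^2 - 6x + 4
  3·L_1(x) = -3x^2 + 6x
  6·L_2(x) = 3x^2 - 3x
Adding term by term: 2x^2 - 3x + 4

h(x) = 2x^2 - 3x + 4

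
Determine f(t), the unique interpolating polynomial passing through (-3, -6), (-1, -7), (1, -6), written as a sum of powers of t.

Newton's divided differences:
f[-3,-1] = (-7 - (-6)) / (-1 - (-3)) = -1/2
f[-1,1] = (-6 - (-7)) / (1 - (-1)) = 1/2
f[-3,-1,1] = (1/2 - (-1/2)) / (1 - (-3)) = 1/4
f(t) = -6 + (-1/2)·(t + 3) + (1/4)·(t + 3)(t + 1)
Expanding: f(t) = (1/4)t^2 + (1/2)t - 27/4

f(t) = (1/4)t^2 + (1/2)t - 27/4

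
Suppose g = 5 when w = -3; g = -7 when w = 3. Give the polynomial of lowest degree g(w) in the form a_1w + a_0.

g(w) = -2w - 1

L_0(w) = (w - 3) / [-6] = -(1/6)w + 1/2
L_1(w) = (w + 3) / [6] = (1/6)w + 1/2
g(w) = 5·L_0 + (-7)·L_1
  5·L_0(w) = -(5/6)w + 5/2
  (-7)·L_1(w) = -(7/6)w - 7/2
Adding term by term: -2w - 1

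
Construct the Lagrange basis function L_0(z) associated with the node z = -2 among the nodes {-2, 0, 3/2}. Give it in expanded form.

L_0(z) = (1/7)z^2 - (3/14)z

L_0(z) = z(z - 3/2) / [(-2)·(-7/2)]
       = (z^2 - (3/2)z) / (7)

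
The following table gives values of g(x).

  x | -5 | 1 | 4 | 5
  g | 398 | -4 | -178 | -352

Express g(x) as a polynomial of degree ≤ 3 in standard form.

Newton's divided differences:
g[-5,1] = (-4 - 398) / (1 - (-5)) = -67
g[1,4] = (-178 - (-4)) / (4 - 1) = -58
g[4,5] = (-352 - (-178)) / (5 - 4) = -174
g[-5,1,4] = (-58 - (-67)) / (4 - (-5)) = 1
g[1,4,5] = (-174 - (-58)) / (5 - 1) = -29
g[-5,1,4,5] = (-29 - 1) / (5 - (-5)) = -3
g(x) = 398 + (-67)·(x + 5) + 1·(x + 5)(x - 1) + (-3)·(x + 5)(x - 1)(x - 4)
Expanding: g(x) = -3x^3 + x^2 - 2

g(x) = -3x^3 + x^2 - 2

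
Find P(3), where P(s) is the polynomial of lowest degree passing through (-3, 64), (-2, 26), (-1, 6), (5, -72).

-14

Evaluate each Lagrange basis at s = 3:
L_0(3) = (5)·(4)·(-2)/[(-1)·(-2)·(-8)] = 5/2
L_1(3) = (6)·(4)·(-2)/[(1)·(-1)·(-7)] = -48/7
L_2(3) = (6)·(5)·(-2)/[(2)·(1)·(-6)] = 5
L_3(3) = (6)·(5)·(4)/[(8)·(7)·(6)] = 5/14
Sum: 64·(5/2) + 26·(-48/7) + 6·(5) + (-72)·(5/14) = -14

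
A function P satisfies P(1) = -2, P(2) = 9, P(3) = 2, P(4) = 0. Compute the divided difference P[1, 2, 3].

P[1,2] = (9 - (-2)) / (2 - 1) = 11
P[2,3] = (2 - 9) / (3 - 2) = -7
P[1,2,3] = (-7 - 11) / (3 - 1) = -9

-9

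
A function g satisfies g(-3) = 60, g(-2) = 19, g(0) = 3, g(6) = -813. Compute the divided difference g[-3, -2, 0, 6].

-3

g[-3,-2] = (19 - 60) / (-2 - (-3)) = -41
g[-2,0] = (3 - 19) / (0 - (-2)) = -8
g[0,6] = (-813 - 3) / (6 - 0) = -136
g[-3,-2,0] = (-8 - (-41)) / (0 - (-3)) = 11
g[-2,0,6] = (-136 - (-8)) / (6 - (-2)) = -16
g[-3,-2,0,6] = (-16 - 11) / (6 - (-3)) = -3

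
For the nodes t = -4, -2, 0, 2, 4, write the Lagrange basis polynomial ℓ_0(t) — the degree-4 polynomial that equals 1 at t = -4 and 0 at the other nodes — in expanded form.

ℓ_0(t) = (t + 2)t(t - 2)(t - 4) / [(-2)·(-4)·(-6)·(-8)]
       = (t^4 - 4t^3 - 4t^2 + 16t) / (384)

ℓ_0(t) = (1/384)t^4 - (1/96)t^3 - (1/96)t^2 + (1/24)t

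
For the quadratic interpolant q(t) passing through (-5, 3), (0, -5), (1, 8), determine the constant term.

-5

L_0(t) = t(t - 1) / [30] = (1/30)t^2 - (1/30)t
L_1(t) = (t + 5)(t - 1) / [-5] = -(1/5)t^2 - (4/5)t + 1
L_2(t) = (t + 5)t / [6] = (1/6)t^2 + (5/6)t
q(t) = 3·L_0 + (-5)·L_1 + 8·L_2
Only the constant term is needed; take it from each L_i and combine:
3·(0) + (-5)·(1) + 8·(0) = -5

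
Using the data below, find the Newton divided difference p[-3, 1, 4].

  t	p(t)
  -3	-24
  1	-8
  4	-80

-4

p[-3,1] = (-8 - (-24)) / (1 - (-3)) = 4
p[1,4] = (-80 - (-8)) / (4 - 1) = -24
p[-3,1,4] = (-24 - 4) / (4 - (-3)) = -4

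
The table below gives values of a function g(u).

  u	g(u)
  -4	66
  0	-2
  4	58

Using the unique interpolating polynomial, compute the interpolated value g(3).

L_0(3) = (3)·(-1)/[(-4)·(-8)] = -3/32
L_1(3) = (7)·(-1)/[(4)·(-4)] = 7/16
L_2(3) = (7)·(3)/[(8)·(4)] = 21/32
Sum: 66·(-3/32) + (-2)·(7/16) + 58·(21/32) = 31

31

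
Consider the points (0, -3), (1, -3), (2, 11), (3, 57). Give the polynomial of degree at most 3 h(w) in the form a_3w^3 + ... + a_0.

h(w) = 3w^3 - 2w^2 - w - 3

Build the Lagrange basis polynomials:
L_0(w) = (w - 1)(w - 2)(w - 3) / [-6] = -(1/6)w^3 + w^2 - (11/6)w + 1
L_1(w) = w(w - 2)(w - 3) / [2] = (1/2)w^3 - (5/2)w^2 + 3w
L_2(w) = w(w - 1)(w - 3) / [-2] = -(1/2)w^3 + 2w^2 - (3/2)w
L_3(w) = w(w - 1)(w - 2) / [6] = (1/6)w^3 - (1/2)w^2 + (1/3)w
h(w) = (-3)·L_0 + (-3)·L_1 + 11·L_2 + 57·L_3
  (-3)·L_0(w) = (1/2)w^3 - 3w^2 + (11/2)w - 3
  (-3)·L_1(w) = -(3/2)w^3 + (15/2)w^2 - 9w
  11·L_2(w) = -(11/2)w^3 + 22w^2 - (33/2)w
  57·L_3(w) = (19/2)w^3 - (57/2)w^2 + 19w
Adding term by term: 3w^3 - 2w^2 - w - 3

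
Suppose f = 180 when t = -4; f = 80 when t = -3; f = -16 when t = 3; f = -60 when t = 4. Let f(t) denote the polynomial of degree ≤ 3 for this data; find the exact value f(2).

Using Newton's divided-difference form:
f[-4,-3] = (80 - 180) / (-3 - (-4)) = -100
f[-3,3] = (-16 - 80) / (3 - (-3)) = -16
f[3,4] = (-60 - (-16)) / (4 - 3) = -44
f[-4,-3,3] = (-16 - (-100)) / (3 - (-4)) = 12
f[-3,3,4] = (-44 - (-16)) / (4 - (-3)) = -4
f[-4,-3,3,4] = (-4 - 12) / (4 - (-4)) = -2
f(2) = 180 + (-100)·(6) + 12·(6)·(5) + (-2)·(6)·(5)·(-1) = 0

0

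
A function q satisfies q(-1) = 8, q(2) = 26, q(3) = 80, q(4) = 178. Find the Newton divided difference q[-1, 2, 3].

12

q[-1,2] = (26 - 8) / (2 - (-1)) = 6
q[2,3] = (80 - 26) / (3 - 2) = 54
q[-1,2,3] = (54 - 6) / (3 - (-1)) = 12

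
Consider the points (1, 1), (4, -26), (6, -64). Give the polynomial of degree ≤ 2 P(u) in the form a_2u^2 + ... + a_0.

P(u) = -2u^2 + u + 2

Newton's divided differences:
P[1,4] = (-26 - 1) / (4 - 1) = -9
P[4,6] = (-64 - (-26)) / (6 - 4) = -19
P[1,4,6] = (-19 - (-9)) / (6 - 1) = -2
P(u) = 1 + (-9)·(u - 1) + (-2)·(u - 1)(u - 4)
Expanding: P(u) = -2u^2 + u + 2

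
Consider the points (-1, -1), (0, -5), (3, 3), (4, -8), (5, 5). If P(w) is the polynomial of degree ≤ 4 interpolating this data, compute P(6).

851/10

L_0(6) = (6)·(3)·(2)·(1)/[(-1)·(-4)·(-5)·(-6)] = 3/10
L_1(6) = (7)·(3)·(2)·(1)/[(1)·(-3)·(-4)·(-5)] = -7/10
L_2(6) = (7)·(6)·(2)·(1)/[(4)·(3)·(-1)·(-2)] = 7/2
L_3(6) = (7)·(6)·(3)·(1)/[(5)·(4)·(1)·(-1)] = -63/10
L_4(6) = (7)·(6)·(3)·(2)/[(6)·(5)·(2)·(1)] = 21/5
Sum: (-1)·(3/10) + (-5)·(-7/10) + 3·(7/2) + (-8)·(-63/10) + 5·(21/5) = 851/10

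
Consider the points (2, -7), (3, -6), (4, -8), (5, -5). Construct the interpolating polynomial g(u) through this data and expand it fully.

g(u) = (4/3)u^3 - (27/2)u^2 + (259/6)u - 50

Build the Lagrange basis polynomials:
L_0(u) = (u - 3)(u - 4)(u - 5) / [-6] = -(1/6)u^3 + 2u^2 - (47/6)u + 10
L_1(u) = (u - 2)(u - 4)(u - 5) / [2] = (1/2)u^3 - (11/2)u^2 + 19u - 20
L_2(u) = (u - 2)(u - 3)(u - 5) / [-2] = -(1/2)u^3 + 5u^2 - (31/2)u + 15
L_3(u) = (u - 2)(u - 3)(u - 4) / [6] = (1/6)u^3 - (3/2)u^2 + (13/3)u - 4
g(u) = (-7)·L_0 + (-6)·L_1 + (-8)·L_2 + (-5)·L_3
  (-7)·L_0(u) = (7/6)u^3 - 14u^2 + (329/6)u - 70
  (-6)·L_1(u) = -3u^3 + 33u^2 - 114u + 120
  (-8)·L_2(u) = 4u^3 - 40u^2 + 124u - 120
  (-5)·L_3(u) = -(5/6)u^3 + (15/2)u^2 - (65/3)u + 20
Adding term by term: (4/3)u^3 - (27/2)u^2 + (259/6)u - 50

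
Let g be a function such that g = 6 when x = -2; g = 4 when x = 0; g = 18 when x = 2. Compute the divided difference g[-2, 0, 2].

g[-2,0] = (4 - 6) / (0 - (-2)) = -1
g[0,2] = (18 - 4) / (2 - 0) = 7
g[-2,0,2] = (7 - (-1)) / (2 - (-2)) = 2

2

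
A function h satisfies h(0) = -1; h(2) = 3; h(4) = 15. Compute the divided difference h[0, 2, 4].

h[0,2] = (3 - (-1)) / (2 - 0) = 2
h[2,4] = (15 - 3) / (4 - 2) = 6
h[0,2,4] = (6 - 2) / (4 - 0) = 1

1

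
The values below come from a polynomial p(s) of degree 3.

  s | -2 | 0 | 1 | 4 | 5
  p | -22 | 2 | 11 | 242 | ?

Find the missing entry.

447

The 4 known values determine p uniquely (degree ≤ 3).
L_0(5) = (5)·(4)·(1)/[(-2)·(-3)·(-6)] = -5/9
L_1(5) = (7)·(4)·(1)/[(2)·(-1)·(-4)] = 7/2
L_2(5) = (7)·(5)·(1)/[(3)·(1)·(-3)] = -35/9
L_3(5) = (7)·(5)·(4)/[(6)·(4)·(3)] = 35/18
Sum: (-22)·(-5/9) + 2·(7/2) + 11·(-35/9) + 242·(35/18) = 447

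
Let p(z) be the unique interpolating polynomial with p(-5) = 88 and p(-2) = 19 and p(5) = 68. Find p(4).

43

Evaluate each Lagrange basis at z = 4:
L_0(4) = (6)·(-1)/[(-3)·(-10)] = -1/5
L_1(4) = (9)·(-1)/[(3)·(-7)] = 3/7
L_2(4) = (9)·(6)/[(10)·(7)] = 27/35
Sum: 88·(-1/5) + 19·(3/7) + 68·(27/35) = 43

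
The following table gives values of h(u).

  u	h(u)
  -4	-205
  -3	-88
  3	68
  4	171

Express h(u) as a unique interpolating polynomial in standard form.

h(u) = 3u^3 - u^2 - u - 1

Newton's divided differences:
h[-4,-3] = (-88 - (-205)) / (-3 - (-4)) = 117
h[-3,3] = (68 - (-88)) / (3 - (-3)) = 26
h[3,4] = (171 - 68) / (4 - 3) = 103
h[-4,-3,3] = (26 - 117) / (3 - (-4)) = -13
h[-3,3,4] = (103 - 26) / (4 - (-3)) = 11
h[-4,-3,3,4] = (11 - (-13)) / (4 - (-4)) = 3
h(u) = -205 + 117·(u + 4) + (-13)·(u + 4)(u + 3) + 3·(u + 4)(u + 3)(u - 3)
Expanding: h(u) = 3u^3 - u^2 - u - 1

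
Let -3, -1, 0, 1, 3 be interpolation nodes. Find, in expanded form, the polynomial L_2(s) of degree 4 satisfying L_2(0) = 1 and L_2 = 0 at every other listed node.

L_2(s) = (1/9)s^4 - (10/9)s^2 + 1

L_2(s) = (s + 3)(s + 1)(s - 1)(s - 3) / [(3)·(1)·(-1)·(-3)]
       = (s^4 - 10s^2 + 9) / (9)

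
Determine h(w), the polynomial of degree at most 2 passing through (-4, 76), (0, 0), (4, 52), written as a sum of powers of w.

L_0(w) = w(w - 4) / [32] = (1/32)w^2 - (1/8)w
L_1(w) = (w + 4)(w - 4) / [-16] = -(1/16)w^2 + 1
L_2(w) = (w + 4)w / [32] = (1/32)w^2 + (1/8)w
h(w) = 76·L_0 + 0·L_1 + 52·L_2
  76·L_0(w) = (19/8)w^2 - (19/2)w
  0·L_1(w) = 0
  52·L_2(w) = (13/8)w^2 + (13/2)w
Adding term by term: 4w^2 - 3w

h(w) = 4w^2 - 3w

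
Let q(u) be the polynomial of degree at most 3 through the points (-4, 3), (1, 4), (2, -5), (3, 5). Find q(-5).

L_0(-5) = (-6)·(-7)·(-8)/[(-5)·(-6)·(-7)] = 8/5
L_1(-5) = (-1)·(-7)·(-8)/[(5)·(-1)·(-2)] = -28/5
L_2(-5) = (-1)·(-6)·(-8)/[(6)·(1)·(-1)] = 8
L_3(-5) = (-1)·(-6)·(-7)/[(7)·(2)·(1)] = -3
Sum: 3·(8/5) + 4·(-28/5) + (-5)·(8) + 5·(-3) = -363/5

-363/5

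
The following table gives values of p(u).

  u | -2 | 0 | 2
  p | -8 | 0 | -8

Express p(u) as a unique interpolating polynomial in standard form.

p(u) = -2u^2

L_0(u) = u(u - 2) / [8] = (1/8)u^2 - (1/4)u
L_1(u) = (u + 2)(u - 2) / [-4] = -(1/4)u^2 + 1
L_2(u) = (u + 2)u / [8] = (1/8)u^2 + (1/4)u
p(u) = (-8)·L_0 + 0·L_1 + (-8)·L_2
  (-8)·L_0(u) = -u^2 + 2u
  0·L_1(u) = 0
  (-8)·L_2(u) = -u^2 - 2u
Adding term by term: -2u^2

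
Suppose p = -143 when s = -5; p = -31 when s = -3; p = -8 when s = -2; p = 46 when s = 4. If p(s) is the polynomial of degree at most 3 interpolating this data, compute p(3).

17

Evaluate each Lagrange basis at s = 3:
L_0(3) = (6)·(5)·(-1)/[(-2)·(-3)·(-9)] = 5/9
L_1(3) = (8)·(5)·(-1)/[(2)·(-1)·(-7)] = -20/7
L_2(3) = (8)·(6)·(-1)/[(3)·(1)·(-6)] = 8/3
L_3(3) = (8)·(6)·(5)/[(9)·(7)·(6)] = 40/63
Sum: (-143)·(5/9) + (-31)·(-20/7) + (-8)·(8/3) + 46·(40/63) = 17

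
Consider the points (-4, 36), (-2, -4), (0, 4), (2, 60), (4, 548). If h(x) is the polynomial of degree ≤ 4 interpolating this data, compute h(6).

2236

Evaluate each Lagrange basis at x = 6:
L_0(6) = (8)·(6)·(4)·(2)/[(-2)·(-4)·(-6)·(-8)] = 1
L_1(6) = (10)·(6)·(4)·(2)/[(2)·(-2)·(-4)·(-6)] = -5
L_2(6) = (10)·(8)·(4)·(2)/[(4)·(2)·(-2)·(-4)] = 10
L_3(6) = (10)·(8)·(6)·(2)/[(6)·(4)·(2)·(-2)] = -10
L_4(6) = (10)·(8)·(6)·(4)/[(8)·(6)·(4)·(2)] = 5
Sum: 36·(1) + (-4)·(-5) + 4·(10) + 60·(-10) + 548·(5) = 2236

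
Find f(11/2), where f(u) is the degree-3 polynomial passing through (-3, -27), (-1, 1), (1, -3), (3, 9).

957/8

Evaluate each Lagrange basis at u = 11/2:
L_0(11/2) = (13/2)·(9/2)·(5/2)/[(-2)·(-4)·(-6)] = -195/128
L_1(11/2) = (17/2)·(9/2)·(5/2)/[(2)·(-2)·(-4)] = 765/128
L_2(11/2) = (17/2)·(13/2)·(5/2)/[(4)·(2)·(-2)] = -1105/128
L_3(11/2) = (17/2)·(13/2)·(9/2)/[(6)·(4)·(2)] = 663/128
Sum: (-27)·(-195/128) + 1·(765/128) + (-3)·(-1105/128) + 9·(663/128) = 957/8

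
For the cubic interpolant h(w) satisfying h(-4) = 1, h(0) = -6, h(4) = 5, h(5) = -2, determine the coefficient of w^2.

Build the Lagrange basis polynomials:
L_0(w) = w(w - 4)(w - 5) / [-288] = -(1/288)w^3 + (1/32)w^2 - (5/72)w
L_1(w) = (w + 4)(w - 4)(w - 5) / [80] = (1/80)w^3 - (1/16)w^2 - (1/5)w + 1
L_2(w) = (w + 4)w(w - 5) / [-32] = -(1/32)w^3 + (1/32)w^2 + (5/8)w
L_3(w) = (w + 4)w(w - 4) / [45] = (1/45)w^3 - (16/45)w
h(w) = 1·L_0 + (-6)·L_1 + 5·L_2 + (-2)·L_3
Only the coefficient of w^2 is needed; take it from each L_i and combine:
1·(1/32) + (-6)·(-1/16) + 5·(1/32) + (-2)·(0) = 9/16

9/16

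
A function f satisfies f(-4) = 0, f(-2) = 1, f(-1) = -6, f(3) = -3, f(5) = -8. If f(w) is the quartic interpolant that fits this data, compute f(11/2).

L_0(11/2) = (15/2)·(13/2)·(5/2)·(1/2)/[(-2)·(-3)·(-7)·(-9)] = 325/2016
L_1(11/2) = (19/2)·(13/2)·(5/2)·(1/2)/[(2)·(-1)·(-5)·(-7)] = -247/224
L_2(11/2) = (19/2)·(15/2)·(5/2)·(1/2)/[(3)·(1)·(-4)·(-6)] = 475/384
L_3(11/2) = (19/2)·(15/2)·(13/2)·(1/2)/[(7)·(5)·(4)·(-2)] = -741/896
L_4(11/2) = (19/2)·(15/2)·(13/2)·(5/2)/[(9)·(7)·(6)·(2)] = 6175/4032
Sum: 0 + 1·(-247/224) + (-6)·(475/384) + (-3)·(-741/896) + (-8)·(6175/4032) = -147535/8064

-147535/8064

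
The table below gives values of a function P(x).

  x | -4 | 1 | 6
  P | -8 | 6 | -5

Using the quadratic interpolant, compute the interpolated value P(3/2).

Using Newton's divided-difference form:
P[-4,1] = (6 - (-8)) / (1 - (-4)) = 14/5
P[1,6] = (-5 - 6) / (6 - 1) = -11/5
P[-4,1,6] = (-11/5 - 14/5) / (6 - (-4)) = -1/2
P(3/2) = -8 + (14/5)·(11/2) + (-1/2)·(11/2)·(1/2) = 241/40

241/40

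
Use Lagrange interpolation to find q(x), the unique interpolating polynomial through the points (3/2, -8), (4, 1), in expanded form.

Build the Lagrange basis polynomials:
L_0(x) = (x - 4) / [-5/2] = -(2/5)x + 8/5
L_1(x) = (x - 3/2) / [5/2] = (2/5)x - 3/5
q(x) = (-8)·L_0 + 1·L_1
  (-8)·L_0(x) = (16/5)x - 64/5
  1·L_1(x) = (2/5)x - 3/5
Adding term by term: (18/5)x - 67/5

q(x) = (18/5)x - 67/5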